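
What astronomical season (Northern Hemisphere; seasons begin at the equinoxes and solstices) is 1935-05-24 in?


Date: May 24
Astronomical Spring (approx.; exact equinox/solstice day varies by year): March 20 to June 20
May 24 falls within the Spring window

Spring


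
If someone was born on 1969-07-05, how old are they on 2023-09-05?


Birth: 1969-07-05
Reference: 2023-09-05
Year difference: 2023 - 1969 = 54

54 years old


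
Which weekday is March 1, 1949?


Target: March 1, 1949
Anchor: Jan 1, 1949. With p = 1949 - 1 = 1948: (p + p//4 - p//100 + p//400) mod 7 = (1948 + 487 - 19 + 4) mod 7 = 2420 mod 7 = 5 -> Saturday (Mon=0 ... Sun=6)
Days before March (Jan-Feb): 59 days
Weekday index = (5 + 59) mod 7 = 1

Tuesday


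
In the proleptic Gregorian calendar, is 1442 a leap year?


Gregorian leap year rule: divisible by 4, but not by 100, unless also by 400.
1442 is not divisible by 4 -> not a leap year

No


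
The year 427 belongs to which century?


Century = (year - 1) // 100 + 1
= (427 - 1) // 100 + 1
= 426 // 100 + 1
= 4 + 1

5th century


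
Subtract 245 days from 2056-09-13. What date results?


Start: 2056-09-13, subtract 245 days
Back 13 days from September 13 reaches August 31, 2056 -> 232 left
August 2056 has 31 days -> back to July 31, 2056 -> 201 left
July 2056 has 31 days -> back to June 30, 2056 -> 170 left
June 2056 has 30 days -> back to May 31, 2056 -> 140 left
May 2056 has 31 days -> back to April 30, 2056 -> 109 left
April 2056 has 30 days -> back to March 31, 2056 -> 79 left
March 2056 has 31 days -> back to February 29, 2056 -> 48 left
February 2056 has 29 days -> back to January 31, 2056 -> 19 left
January 2056: 31 - 19 = 12 -> lands on January 12

Result: 2056-01-12


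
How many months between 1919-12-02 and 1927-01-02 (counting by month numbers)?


From December 1919 to January 1927
8 years * 12 = 96 months, minus 11 months = 85

85 months


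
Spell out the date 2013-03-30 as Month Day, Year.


ISO 2013-03-30 parses as year=2013, month=03, day=30
Month 3 -> March

March 30, 2013


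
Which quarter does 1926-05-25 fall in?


Month: May (month 5)
Q1: Jan-Mar, Q2: Apr-Jun, Q3: Jul-Sep, Q4: Oct-Dec

Q2


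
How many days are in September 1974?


September 1974

30 days


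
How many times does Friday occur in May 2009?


May 2009 has 31 days
Anchor: Jan 1, 2009. With p = 2009 - 1 = 2008: (p + p//4 - p//100 + p//400) mod 7 = (2008 + 502 - 20 + 5) mod 7 = 2495 mod 7 = 3 -> Thursday (Mon=0 ... Sun=6)
Days before May (Jan-Apr): 120; May 1 index = (3 + 120) mod 7 = 4 -> Friday
First Friday is May 1
Fridays: 1, 8, 15, 22, 29

5 Fridays


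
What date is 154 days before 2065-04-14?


Start: 2065-04-14, subtract 154 days
Back 14 days from April 14 reaches March 31, 2065 -> 140 left
March 2065 has 31 days -> back to February 28, 2065 -> 109 left
February 2065 has 28 days -> back to January 31, 2065 -> 81 left
January 2065 has 31 days -> back to December 31, 2064 -> 50 left
December 2064 has 31 days -> back to November 30, 2064 -> 19 left
November 2064: 30 - 19 = 11 -> lands on November 11

Result: 2064-11-11


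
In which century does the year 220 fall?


Century = (year - 1) // 100 + 1
= (220 - 1) // 100 + 1
= 219 // 100 + 1
= 2 + 1

3rd century


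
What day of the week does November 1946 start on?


Target: November 1, 1946
Anchor: Jan 1, 1946. With p = 1946 - 1 = 1945: (p + p//4 - p//100 + p//400) mod 7 = (1945 + 486 - 19 + 4) mod 7 = 2416 mod 7 = 1 -> Tuesday (Mon=0 ... Sun=6)
Days before November (Jan-Oct): 304 days
Weekday index = (1 + 304) mod 7 = 4

Friday


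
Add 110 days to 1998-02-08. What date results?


Start: 1998-02-08, add 110 days
February 1998 has 28 days: 28 - 8 = 20 days to February 28 -> 90 left
March 1998 has 31 days -> 59 left
April 1998 has 30 days -> 29 left
May 1998: 29 <= 31 -> lands on May 29

Result: 1998-05-29


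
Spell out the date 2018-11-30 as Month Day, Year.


ISO 2018-11-30 parses as year=2018, month=11, day=30
Month 11 -> November

November 30, 2018


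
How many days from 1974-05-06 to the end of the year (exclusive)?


Day of year: 126 of 365
Remaining = 365 - 126

239 days


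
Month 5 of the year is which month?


Month 5 of 12

May


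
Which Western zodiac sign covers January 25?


Date: January 25
Conventional tropical zodiac dates: Aquarius from January 20 onward; Pisces starts February 19
January 25 falls within the Aquarius range

Aquarius


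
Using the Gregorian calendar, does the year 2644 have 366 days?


Gregorian leap year rule: divisible by 4, but not by 100, unless also by 400.
2644 is divisible by 4 but not 100 -> leap year

Yes


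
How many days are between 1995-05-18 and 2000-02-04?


From 1995-05-18 to 2000-02-04
1995-05-18: days before May = 31 + 28 + 31 + 30 = 120 (1995 is not a leap year); day of year = 120 + 18 = 138
2000-02-04: days before February = 31; day of year = 31 + 4 = 35
Rest of 1995: 365 - 138 = 227
Full years 1996 (366), 1997 (365), 1998 (365), 1999 (365): 1461
Total = 227 + 1461 + 35 = 1723

1723 days


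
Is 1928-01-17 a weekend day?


Anchor: Jan 1, 1928. With p = 1928 - 1 = 1927: (p + p//4 - p//100 + p//400) mod 7 = (1927 + 481 - 19 + 4) mod 7 = 2393 mod 7 = 6 -> Sunday (Mon=0 ... Sun=6)
Day of year: 17; offset = 16
Weekday index = (6 + 16) mod 7 = 1 -> Tuesday
Weekend days: Saturday, Sunday

No


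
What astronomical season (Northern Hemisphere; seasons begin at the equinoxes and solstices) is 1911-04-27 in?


Date: April 27
Astronomical Spring (approx.; exact equinox/solstice day varies by year): March 20 to June 20
April 27 falls within the Spring window

Spring


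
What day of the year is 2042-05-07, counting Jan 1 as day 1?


Date: May 7, 2042
Days in months 1 through 4: 120
Plus 7 days in May

Day of year: 127


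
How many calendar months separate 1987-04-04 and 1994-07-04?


From April 1987 to July 1994
7 years * 12 = 84 months, plus 3 months = 87

87 months


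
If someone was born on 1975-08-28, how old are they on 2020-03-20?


Birth: 1975-08-28
Reference: 2020-03-20
Year difference: 2020 - 1975 = 45
Birthday not yet reached in 2020, subtract 1

44 years old


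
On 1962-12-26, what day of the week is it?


Date: December 26, 1962
Anchor: Jan 1, 1962. With p = 1962 - 1 = 1961: (p + p//4 - p//100 + p//400) mod 7 = (1961 + 490 - 19 + 4) mod 7 = 2436 mod 7 = 0 -> Monday (Mon=0 ... Sun=6)
Days before December (Jan-Nov): 334; offset = 334 + 26 - 1 = 359
Weekday index = (0 + 359) mod 7 = 2

Day of the week: Wednesday


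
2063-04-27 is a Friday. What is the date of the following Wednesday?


Current: Friday
Target: Wednesday
Days ahead: 5

Next Wednesday: 2063-05-02


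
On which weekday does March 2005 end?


March 2005 has 31 days
Anchor: Jan 1, 2005. With p = 2005 - 1 = 2004: (p + p//4 - p//100 + p//400) mod 7 = (2004 + 501 - 20 + 5) mod 7 = 2490 mod 7 = 5 -> Saturday (Mon=0 ... Sun=6)
Days before March (Jan-Feb): 59; March 1 index = (5 + 59) mod 7 = 1 -> Tuesday
Last day offset: 31 - 1 = 30 days
Weekday index = (1 + 30) mod 7 = 3

Thursday, March 31


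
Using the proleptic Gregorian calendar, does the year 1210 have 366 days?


Gregorian leap year rule: divisible by 4, but not by 100, unless also by 400.
1210 is not divisible by 4 -> not a leap year

No


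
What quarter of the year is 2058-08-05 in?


Month: August (month 8)
Q1: Jan-Mar, Q2: Apr-Jun, Q3: Jul-Sep, Q4: Oct-Dec

Q3


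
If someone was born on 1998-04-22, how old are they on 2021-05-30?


Birth: 1998-04-22
Reference: 2021-05-30
Year difference: 2021 - 1998 = 23

23 years old


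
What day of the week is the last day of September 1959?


September 1959 has 30 days
Anchor: Jan 1, 1959. With p = 1959 - 1 = 1958: (p + p//4 - p//100 + p//400) mod 7 = (1958 + 489 - 19 + 4) mod 7 = 2432 mod 7 = 3 -> Thursday (Mon=0 ... Sun=6)
Days before September (Jan-Aug): 243; September 1 index = (3 + 243) mod 7 = 1 -> Tuesday
Last day offset: 30 - 1 = 29 days
Weekday index = (1 + 29) mod 7 = 2

Wednesday, September 30


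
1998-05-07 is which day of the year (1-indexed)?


Date: May 7, 1998
Days in months 1 through 4: 120
Plus 7 days in May

Day of year: 127


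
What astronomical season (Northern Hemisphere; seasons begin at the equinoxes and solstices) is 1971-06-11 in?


Date: June 11
Astronomical Spring (approx.; exact equinox/solstice day varies by year): March 20 to June 20
June 11 falls within the Spring window

Spring


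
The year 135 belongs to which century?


Century = (year - 1) // 100 + 1
= (135 - 1) // 100 + 1
= 134 // 100 + 1
= 1 + 1

2nd century


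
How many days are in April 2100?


April 2100

30 days


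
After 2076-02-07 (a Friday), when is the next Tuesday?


Current: Friday
Target: Tuesday
Days ahead: 4

Next Tuesday: 2076-02-11


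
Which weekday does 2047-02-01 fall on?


Date: February 1, 2047
Anchor: Jan 1, 2047. With p = 2047 - 1 = 2046: (p + p//4 - p//100 + p//400) mod 7 = (2046 + 511 - 20 + 5) mod 7 = 2542 mod 7 = 1 -> Tuesday (Mon=0 ... Sun=6)
Days before February (Jan): 31; offset = 31 + 1 - 1 = 31
Weekday index = (1 + 31) mod 7 = 4

Day of the week: Friday


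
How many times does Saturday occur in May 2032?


May 2032 has 31 days
Anchor: Jan 1, 2032. With p = 2032 - 1 = 2031: (p + p//4 - p//100 + p//400) mod 7 = (2031 + 507 - 20 + 5) mod 7 = 2523 mod 7 = 3 -> Thursday (Mon=0 ... Sun=6)
Days before May (Jan-Apr): 121; May 1 index = (3 + 121) mod 7 = 5 -> Saturday
First Saturday is May 1
Saturdays: 1, 8, 15, 22, 29

5 Saturdays


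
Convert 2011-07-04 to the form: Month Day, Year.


ISO 2011-07-04 parses as year=2011, month=07, day=04
Month 7 -> July

July 4, 2011


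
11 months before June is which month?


June is month 6
6 - 11 = -5; wrap: -5 + 12 = 7

July


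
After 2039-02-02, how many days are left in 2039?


Day of year: 33 of 365
Remaining = 365 - 33

332 days


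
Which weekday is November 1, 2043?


Target: November 1, 2043
Anchor: Jan 1, 2043. With p = 2043 - 1 = 2042: (p + p//4 - p//100 + p//400) mod 7 = (2042 + 510 - 20 + 5) mod 7 = 2537 mod 7 = 3 -> Thursday (Mon=0 ... Sun=6)
Days before November (Jan-Oct): 304 days
Weekday index = (3 + 304) mod 7 = 6

Sunday


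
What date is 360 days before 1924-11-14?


Start: 1924-11-14, subtract 360 days
Back 14 days from November 14 reaches October 31, 1924 -> 346 left
October 1924 has 31 days -> back to September 30, 1924 -> 315 left
September 1924 has 30 days -> back to August 31, 1924 -> 285 left
August 1924 has 31 days -> back to July 31, 1924 -> 254 left
July 1924 has 31 days -> back to June 30, 1924 -> 223 left
June 1924 has 30 days -> back to May 31, 1924 -> 193 left
May 1924 has 31 days -> back to April 30, 1924 -> 162 left
April 1924 has 30 days -> back to March 31, 1924 -> 132 left
March 1924 has 31 days -> back to February 29, 1924 -> 101 left
February 1924 has 29 days -> back to January 31, 1924 -> 72 left
January 1924 has 31 days -> back to December 31, 1923 -> 41 left
December 1923 has 31 days -> back to November 30, 1923 -> 10 left
November 1923: 30 - 10 = 20 -> lands on November 20

Result: 1923-11-20


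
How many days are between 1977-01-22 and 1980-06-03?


From 1977-01-22 to 1980-06-03
1977-01-22: day of year = 22
1980-06-03: days before June = 31 + 29 + 31 + 30 + 31 = 152 (1980 is a leap year); day of year = 152 + 3 = 155
Rest of 1977: 365 - 22 = 343
Full years 1978 (365), 1979 (365): 730
Total = 343 + 730 + 155 = 1228

1228 days


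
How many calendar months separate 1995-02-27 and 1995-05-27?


From February 1995 to May 1995
0 years * 12 = 0 months, plus 3 months = 3

3 months


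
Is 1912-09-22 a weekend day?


Anchor: Jan 1, 1912. With p = 1912 - 1 = 1911: (p + p//4 - p//100 + p//400) mod 7 = (1911 + 477 - 19 + 4) mod 7 = 2373 mod 7 = 0 -> Monday (Mon=0 ... Sun=6)
Day of year: 266; offset = 265
Weekday index = (0 + 265) mod 7 = 6 -> Sunday
Weekend days: Saturday, Sunday

Yes


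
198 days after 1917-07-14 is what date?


Start: 1917-07-14, add 198 days
July 1917 has 31 days: 31 - 14 = 17 days to July 31 -> 181 left
August 1917 has 31 days -> 150 left
September 1917 has 30 days -> 120 left
October 1917 has 31 days -> 89 left
November 1917 has 30 days -> 59 left
December 1917 has 31 days -> 28 left
January 1918: 28 <= 31 -> lands on January 28

Result: 1918-01-28


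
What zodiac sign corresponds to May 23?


Date: May 23
Conventional tropical zodiac dates: Gemini from May 21 onward; Cancer starts June 21
May 23 falls within the Gemini range

Gemini


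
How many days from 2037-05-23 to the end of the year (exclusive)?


Day of year: 143 of 365
Remaining = 365 - 143

222 days


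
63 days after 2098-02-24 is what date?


Start: 2098-02-24, add 63 days
February 2098 has 28 days: 28 - 24 = 4 days to February 28 -> 59 left
March 2098 has 31 days -> 28 left
April 2098: 28 <= 30 -> lands on April 28

Result: 2098-04-28


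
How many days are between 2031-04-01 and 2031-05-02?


From 2031-04-01 to 2031-05-02
2031-04-01: days before April = 31 + 28 + 31 = 90 (2031 is not a leap year); day of year = 90 + 1 = 91
2031-05-02: days before May = 31 + 28 + 31 + 30 = 120 (2031 is not a leap year); day of year = 120 + 2 = 122
Same year: 122 - 91 = 31

31 days


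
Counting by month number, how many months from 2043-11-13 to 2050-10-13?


From November 2043 to October 2050
7 years * 12 = 84 months, minus 1 month = 83

83 months


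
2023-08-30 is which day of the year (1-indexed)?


Date: August 30, 2023
Days in months 1 through 7: 212
Plus 30 days in August

Day of year: 242


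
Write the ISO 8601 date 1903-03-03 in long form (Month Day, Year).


ISO 1903-03-03 parses as year=1903, month=03, day=03
Month 3 -> March

March 3, 1903


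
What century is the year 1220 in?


Century = (year - 1) // 100 + 1
= (1220 - 1) // 100 + 1
= 1219 // 100 + 1
= 12 + 1

13th century


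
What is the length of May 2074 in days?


May 2074

31 days


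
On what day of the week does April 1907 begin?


Target: April 1, 1907
Anchor: Jan 1, 1907. With p = 1907 - 1 = 1906: (p + p//4 - p//100 + p//400) mod 7 = (1906 + 476 - 19 + 4) mod 7 = 2367 mod 7 = 1 -> Tuesday (Mon=0 ... Sun=6)
Days before April (Jan-Mar): 90 days
Weekday index = (1 + 90) mod 7 = 0

Monday


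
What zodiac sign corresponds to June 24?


Date: June 24
Conventional tropical zodiac dates: Cancer from June 21 onward; Leo starts July 23
June 24 falls within the Cancer range

Cancer


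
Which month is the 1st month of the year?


Month 1 of 12

January


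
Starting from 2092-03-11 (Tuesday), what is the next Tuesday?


Current: Tuesday
Target: Tuesday
Days ahead: 7

Next Tuesday: 2092-03-18


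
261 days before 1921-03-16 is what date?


Start: 1921-03-16, subtract 261 days
Back 16 days from March 16 reaches February 28, 1921 -> 245 left
February 1921 has 28 days -> back to January 31, 1921 -> 217 left
January 1921 has 31 days -> back to December 31, 1920 -> 186 left
December 1920 has 31 days -> back to November 30, 1920 -> 155 left
November 1920 has 30 days -> back to October 31, 1920 -> 125 left
October 1920 has 31 days -> back to September 30, 1920 -> 94 left
September 1920 has 30 days -> back to August 31, 1920 -> 64 left
August 1920 has 31 days -> back to July 31, 1920 -> 33 left
July 1920 has 31 days -> back to June 30, 1920 -> 2 left
June 1920: 30 - 2 = 28 -> lands on June 28

Result: 1920-06-28


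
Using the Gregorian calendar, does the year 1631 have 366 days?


Gregorian leap year rule: divisible by 4, but not by 100, unless also by 400.
1631 is not divisible by 4 -> not a leap year

No


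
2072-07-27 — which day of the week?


Date: July 27, 2072
Anchor: Jan 1, 2072. With p = 2072 - 1 = 2071: (p + p//4 - p//100 + p//400) mod 7 = (2071 + 517 - 20 + 5) mod 7 = 2573 mod 7 = 4 -> Friday (Mon=0 ... Sun=6)
Days before July (Jan-Jun): 182; offset = 182 + 27 - 1 = 208
Weekday index = (4 + 208) mod 7 = 2

Day of the week: Wednesday


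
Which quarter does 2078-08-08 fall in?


Month: August (month 8)
Q1: Jan-Mar, Q2: Apr-Jun, Q3: Jul-Sep, Q4: Oct-Dec

Q3


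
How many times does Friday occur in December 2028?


December 2028 has 31 days
Anchor: Jan 1, 2028. With p = 2028 - 1 = 2027: (p + p//4 - p//100 + p//400) mod 7 = (2027 + 506 - 20 + 5) mod 7 = 2518 mod 7 = 5 -> Saturday (Mon=0 ... Sun=6)
Days before December (Jan-Nov): 335; December 1 index = (5 + 335) mod 7 = 4 -> Friday
First Friday is December 1
Fridays: 1, 8, 15, 22, 29

5 Fridays


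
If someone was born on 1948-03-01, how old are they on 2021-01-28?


Birth: 1948-03-01
Reference: 2021-01-28
Year difference: 2021 - 1948 = 73
Birthday not yet reached in 2021, subtract 1

72 years old


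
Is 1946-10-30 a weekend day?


Anchor: Jan 1, 1946. With p = 1946 - 1 = 1945: (p + p//4 - p//100 + p//400) mod 7 = (1945 + 486 - 19 + 4) mod 7 = 2416 mod 7 = 1 -> Tuesday (Mon=0 ... Sun=6)
Day of year: 303; offset = 302
Weekday index = (1 + 302) mod 7 = 2 -> Wednesday
Weekend days: Saturday, Sunday

No


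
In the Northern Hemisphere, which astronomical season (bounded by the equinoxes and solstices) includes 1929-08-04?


Date: August 4
Astronomical Summer (approx.; exact equinox/solstice day varies by year): June 21 to September 21
August 4 falls within the Summer window

Summer


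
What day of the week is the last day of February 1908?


February 1908 has 29 days
Anchor: Jan 1, 1908. With p = 1908 - 1 = 1907: (p + p//4 - p//100 + p//400) mod 7 = (1907 + 476 - 19 + 4) mod 7 = 2368 mod 7 = 2 -> Wednesday (Mon=0 ... Sun=6)
Days before February (Jan): 31; February 1 index = (2 + 31) mod 7 = 5 -> Saturday
Last day offset: 29 - 1 = 28 days
Weekday index = (5 + 28) mod 7 = 5

Saturday, February 29


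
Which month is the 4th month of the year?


Month 4 of 12

April


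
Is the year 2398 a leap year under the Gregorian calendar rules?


Gregorian leap year rule: divisible by 4, but not by 100, unless also by 400.
2398 is not divisible by 4 -> not a leap year

No


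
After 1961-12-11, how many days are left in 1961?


Day of year: 345 of 365
Remaining = 365 - 345

20 days


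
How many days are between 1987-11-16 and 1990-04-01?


From 1987-11-16 to 1990-04-01
1987-11-16: days before November = 31 + 28 + 31 + 30 + 31 + 30 + 31 + 31 + 30 + 31 = 304 (1987 is not a leap year); day of year = 304 + 16 = 320
1990-04-01: days before April = 31 + 28 + 31 = 90 (1990 is not a leap year); day of year = 90 + 1 = 91
Rest of 1987: 365 - 320 = 45
Full years 1988 (366), 1989 (365): 731
Total = 45 + 731 + 91 = 867

867 days


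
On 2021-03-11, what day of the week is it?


Date: March 11, 2021
Anchor: Jan 1, 2021. With p = 2021 - 1 = 2020: (p + p//4 - p//100 + p//400) mod 7 = (2020 + 505 - 20 + 5) mod 7 = 2510 mod 7 = 4 -> Friday (Mon=0 ... Sun=6)
Days before March (Jan-Feb): 59; offset = 59 + 11 - 1 = 69
Weekday index = (4 + 69) mod 7 = 3

Day of the week: Thursday


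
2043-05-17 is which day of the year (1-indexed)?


Date: May 17, 2043
Days in months 1 through 4: 120
Plus 17 days in May

Day of year: 137


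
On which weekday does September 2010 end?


September 2010 has 30 days
Anchor: Jan 1, 2010. With p = 2010 - 1 = 2009: (p + p//4 - p//100 + p//400) mod 7 = (2009 + 502 - 20 + 5) mod 7 = 2496 mod 7 = 4 -> Friday (Mon=0 ... Sun=6)
Days before September (Jan-Aug): 243; September 1 index = (4 + 243) mod 7 = 2 -> Wednesday
Last day offset: 30 - 1 = 29 days
Weekday index = (2 + 29) mod 7 = 3

Thursday, September 30


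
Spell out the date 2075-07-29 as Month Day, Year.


ISO 2075-07-29 parses as year=2075, month=07, day=29
Month 7 -> July

July 29, 2075


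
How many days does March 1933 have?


March 1933

31 days


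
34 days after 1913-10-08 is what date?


Start: 1913-10-08, add 34 days
October 1913 has 31 days: 31 - 8 = 23 days to October 31 -> 11 left
November 1913: 11 <= 30 -> lands on November 11

Result: 1913-11-11


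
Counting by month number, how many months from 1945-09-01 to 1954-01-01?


From September 1945 to January 1954
9 years * 12 = 108 months, minus 8 months = 100

100 months


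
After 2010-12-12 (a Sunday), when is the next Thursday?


Current: Sunday
Target: Thursday
Days ahead: 4

Next Thursday: 2010-12-16


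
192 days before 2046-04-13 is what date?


Start: 2046-04-13, subtract 192 days
Back 13 days from April 13 reaches March 31, 2046 -> 179 left
March 2046 has 31 days -> back to February 28, 2046 -> 148 left
February 2046 has 28 days -> back to January 31, 2046 -> 120 left
January 2046 has 31 days -> back to December 31, 2045 -> 89 left
December 2045 has 31 days -> back to November 30, 2045 -> 58 left
November 2045 has 30 days -> back to October 31, 2045 -> 28 left
October 2045: 31 - 28 = 3 -> lands on October 3

Result: 2045-10-03


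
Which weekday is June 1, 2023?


Target: June 1, 2023
Anchor: Jan 1, 2023. With p = 2023 - 1 = 2022: (p + p//4 - p//100 + p//400) mod 7 = (2022 + 505 - 20 + 5) mod 7 = 2512 mod 7 = 6 -> Sunday (Mon=0 ... Sun=6)
Days before June (Jan-May): 151 days
Weekday index = (6 + 151) mod 7 = 3

Thursday


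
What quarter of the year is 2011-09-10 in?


Month: September (month 9)
Q1: Jan-Mar, Q2: Apr-Jun, Q3: Jul-Sep, Q4: Oct-Dec

Q3


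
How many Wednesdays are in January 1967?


January 1967 has 31 days
Anchor: Jan 1, 1967. With p = 1967 - 1 = 1966: (p + p//4 - p//100 + p//400) mod 7 = (1966 + 491 - 19 + 4) mod 7 = 2442 mod 7 = 6 -> Sunday (Mon=0 ... Sun=6)
January 1 is the anchor itself -> Sunday
First Wednesday is January 4
Wednesdays: 4, 11, 18, 25

4 Wednesdays


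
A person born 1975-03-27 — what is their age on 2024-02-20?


Birth: 1975-03-27
Reference: 2024-02-20
Year difference: 2024 - 1975 = 49
Birthday not yet reached in 2024, subtract 1

48 years old


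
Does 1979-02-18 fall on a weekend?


Anchor: Jan 1, 1979. With p = 1979 - 1 = 1978: (p + p//4 - p//100 + p//400) mod 7 = (1978 + 494 - 19 + 4) mod 7 = 2457 mod 7 = 0 -> Monday (Mon=0 ... Sun=6)
Day of year: 49; offset = 48
Weekday index = (0 + 48) mod 7 = 6 -> Sunday
Weekend days: Saturday, Sunday

Yes


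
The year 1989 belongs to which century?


Century = (year - 1) // 100 + 1
= (1989 - 1) // 100 + 1
= 1988 // 100 + 1
= 19 + 1

20th century


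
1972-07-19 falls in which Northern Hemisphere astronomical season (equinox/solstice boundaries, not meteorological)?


Date: July 19
Astronomical Summer (approx.; exact equinox/solstice day varies by year): June 21 to September 21
July 19 falls within the Summer window

Summer


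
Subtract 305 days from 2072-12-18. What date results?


Start: 2072-12-18, subtract 305 days
Back 18 days from December 18 reaches November 30, 2072 -> 287 left
November 2072 has 30 days -> back to October 31, 2072 -> 257 left
October 2072 has 31 days -> back to September 30, 2072 -> 226 left
September 2072 has 30 days -> back to August 31, 2072 -> 196 left
August 2072 has 31 days -> back to July 31, 2072 -> 165 left
July 2072 has 31 days -> back to June 30, 2072 -> 134 left
June 2072 has 30 days -> back to May 31, 2072 -> 104 left
May 2072 has 31 days -> back to April 30, 2072 -> 73 left
April 2072 has 30 days -> back to March 31, 2072 -> 43 left
March 2072 has 31 days -> back to February 29, 2072 -> 12 left
February 2072: 29 - 12 = 17 -> lands on February 17

Result: 2072-02-17


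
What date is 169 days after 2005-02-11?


Start: 2005-02-11, add 169 days
February 2005 has 28 days: 28 - 11 = 17 days to February 28 -> 152 left
March 2005 has 31 days -> 121 left
April 2005 has 30 days -> 91 left
May 2005 has 31 days -> 60 left
June 2005 has 30 days -> 30 left
July 2005: 30 <= 31 -> lands on July 30

Result: 2005-07-30


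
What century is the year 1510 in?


Century = (year - 1) // 100 + 1
= (1510 - 1) // 100 + 1
= 1509 // 100 + 1
= 15 + 1

16th century


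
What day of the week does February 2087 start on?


Target: February 1, 2087
Anchor: Jan 1, 2087. With p = 2087 - 1 = 2086: (p + p//4 - p//100 + p//400) mod 7 = (2086 + 521 - 20 + 5) mod 7 = 2592 mod 7 = 2 -> Wednesday (Mon=0 ... Sun=6)
Days before February (Jan): 31 days
Weekday index = (2 + 31) mod 7 = 5

Saturday


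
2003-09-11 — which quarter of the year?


Month: September (month 9)
Q1: Jan-Mar, Q2: Apr-Jun, Q3: Jul-Sep, Q4: Oct-Dec

Q3


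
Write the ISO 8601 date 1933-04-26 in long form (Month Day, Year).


ISO 1933-04-26 parses as year=1933, month=04, day=26
Month 4 -> April

April 26, 1933


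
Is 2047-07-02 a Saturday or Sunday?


Anchor: Jan 1, 2047. With p = 2047 - 1 = 2046: (p + p//4 - p//100 + p//400) mod 7 = (2046 + 511 - 20 + 5) mod 7 = 2542 mod 7 = 1 -> Tuesday (Mon=0 ... Sun=6)
Day of year: 183; offset = 182
Weekday index = (1 + 182) mod 7 = 1 -> Tuesday
Weekend days: Saturday, Sunday

No


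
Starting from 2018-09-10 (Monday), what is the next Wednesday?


Current: Monday
Target: Wednesday
Days ahead: 2

Next Wednesday: 2018-09-12


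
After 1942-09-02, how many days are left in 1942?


Day of year: 245 of 365
Remaining = 365 - 245

120 days


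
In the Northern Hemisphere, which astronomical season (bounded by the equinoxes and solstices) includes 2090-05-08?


Date: May 8
Astronomical Spring (approx.; exact equinox/solstice day varies by year): March 20 to June 20
May 8 falls within the Spring window

Spring


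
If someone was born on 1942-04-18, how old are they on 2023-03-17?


Birth: 1942-04-18
Reference: 2023-03-17
Year difference: 2023 - 1942 = 81
Birthday not yet reached in 2023, subtract 1

80 years old


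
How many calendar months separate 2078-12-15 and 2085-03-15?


From December 2078 to March 2085
7 years * 12 = 84 months, minus 9 months = 75

75 months


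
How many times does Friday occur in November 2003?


November 2003 has 30 days
Anchor: Jan 1, 2003. With p = 2003 - 1 = 2002: (p + p//4 - p//100 + p//400) mod 7 = (2002 + 500 - 20 + 5) mod 7 = 2487 mod 7 = 2 -> Wednesday (Mon=0 ... Sun=6)
Days before November (Jan-Oct): 304; November 1 index = (2 + 304) mod 7 = 5 -> Saturday
First Friday is November 7
Fridays: 7, 14, 21, 28

4 Fridays


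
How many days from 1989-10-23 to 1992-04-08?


From 1989-10-23 to 1992-04-08
1989-10-23: days before October = 31 + 28 + 31 + 30 + 31 + 30 + 31 + 31 + 30 = 273 (1989 is not a leap year); day of year = 273 + 23 = 296
1992-04-08: days before April = 31 + 29 + 31 = 91 (1992 is a leap year); day of year = 91 + 8 = 99
Rest of 1989: 365 - 296 = 69
Full years 1990 (365), 1991 (365): 730
Total = 69 + 730 + 99 = 898

898 days


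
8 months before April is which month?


April is month 4
4 - 8 = -4; wrap: -4 + 12 = 8

August


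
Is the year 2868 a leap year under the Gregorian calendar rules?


Gregorian leap year rule: divisible by 4, but not by 100, unless also by 400.
2868 is divisible by 4 but not 100 -> leap year

Yes


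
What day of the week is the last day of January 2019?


January 2019 has 31 days
Anchor: Jan 1, 2019. With p = 2019 - 1 = 2018: (p + p//4 - p//100 + p//400) mod 7 = (2018 + 504 - 20 + 5) mod 7 = 2507 mod 7 = 1 -> Tuesday (Mon=0 ... Sun=6)
January 1 is the anchor itself -> Tuesday
Last day offset: 31 - 1 = 30 days
Weekday index = (1 + 30) mod 7 = 3

Thursday, January 31


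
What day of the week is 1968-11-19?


Date: November 19, 1968
Anchor: Jan 1, 1968. With p = 1968 - 1 = 1967: (p + p//4 - p//100 + p//400) mod 7 = (1967 + 491 - 19 + 4) mod 7 = 2443 mod 7 = 0 -> Monday (Mon=0 ... Sun=6)
Days before November (Jan-Oct): 305; offset = 305 + 19 - 1 = 323
Weekday index = (0 + 323) mod 7 = 1

Day of the week: Tuesday


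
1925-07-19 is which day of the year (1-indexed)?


Date: July 19, 1925
Days in months 1 through 6: 181
Plus 19 days in July

Day of year: 200


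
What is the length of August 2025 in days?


August 2025

31 days


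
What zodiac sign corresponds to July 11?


Date: July 11
Conventional tropical zodiac dates: Cancer from June 21 onward; Leo starts July 23
July 11 falls within the Cancer range

Cancer


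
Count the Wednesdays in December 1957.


December 1957 has 31 days
Anchor: Jan 1, 1957. With p = 1957 - 1 = 1956: (p + p//4 - p//100 + p//400) mod 7 = (1956 + 489 - 19 + 4) mod 7 = 2430 mod 7 = 1 -> Tuesday (Mon=0 ... Sun=6)
Days before December (Jan-Nov): 334; December 1 index = (1 + 334) mod 7 = 6 -> Sunday
First Wednesday is December 4
Wednesdays: 4, 11, 18, 25

4 Wednesdays


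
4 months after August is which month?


August is month 8
8 + 4 = 12

December


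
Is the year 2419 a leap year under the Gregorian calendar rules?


Gregorian leap year rule: divisible by 4, but not by 100, unless also by 400.
2419 is not divisible by 4 -> not a leap year

No


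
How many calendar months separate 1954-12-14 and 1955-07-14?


From December 1954 to July 1955
1 year * 12 = 12 months, minus 5 months = 7

7 months


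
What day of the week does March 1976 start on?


Target: March 1, 1976
Anchor: Jan 1, 1976. With p = 1976 - 1 = 1975: (p + p//4 - p//100 + p//400) mod 7 = (1975 + 493 - 19 + 4) mod 7 = 2453 mod 7 = 3 -> Thursday (Mon=0 ... Sun=6)
Days before March (Jan-Feb): 60 days
Weekday index = (3 + 60) mod 7 = 0

Monday


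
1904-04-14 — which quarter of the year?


Month: April (month 4)
Q1: Jan-Mar, Q2: Apr-Jun, Q3: Jul-Sep, Q4: Oct-Dec

Q2


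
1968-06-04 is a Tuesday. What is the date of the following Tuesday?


Current: Tuesday
Target: Tuesday
Days ahead: 7

Next Tuesday: 1968-06-11


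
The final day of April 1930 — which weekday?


April 1930 has 30 days
Anchor: Jan 1, 1930. With p = 1930 - 1 = 1929: (p + p//4 - p//100 + p//400) mod 7 = (1929 + 482 - 19 + 4) mod 7 = 2396 mod 7 = 2 -> Wednesday (Mon=0 ... Sun=6)
Days before April (Jan-Mar): 90; April 1 index = (2 + 90) mod 7 = 1 -> Tuesday
Last day offset: 30 - 1 = 29 days
Weekday index = (1 + 29) mod 7 = 2

Wednesday, April 30


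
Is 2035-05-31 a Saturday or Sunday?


Anchor: Jan 1, 2035. With p = 2035 - 1 = 2034: (p + p//4 - p//100 + p//400) mod 7 = (2034 + 508 - 20 + 5) mod 7 = 2527 mod 7 = 0 -> Monday (Mon=0 ... Sun=6)
Day of year: 151; offset = 150
Weekday index = (0 + 150) mod 7 = 3 -> Thursday
Weekend days: Saturday, Sunday

No


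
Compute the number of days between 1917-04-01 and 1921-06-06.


From 1917-04-01 to 1921-06-06
1917-04-01: days before April = 31 + 28 + 31 = 90 (1917 is not a leap year); day of year = 90 + 1 = 91
1921-06-06: days before June = 31 + 28 + 31 + 30 + 31 = 151 (1921 is not a leap year); day of year = 151 + 6 = 157
Rest of 1917: 365 - 91 = 274
Full years 1918 (365), 1919 (365), 1920 (366): 1096
Total = 274 + 1096 + 157 = 1527

1527 days


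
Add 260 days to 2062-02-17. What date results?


Start: 2062-02-17, add 260 days
February 2062 has 28 days: 28 - 17 = 11 days to February 28 -> 249 left
March 2062 has 31 days -> 218 left
April 2062 has 30 days -> 188 left
May 2062 has 31 days -> 157 left
June 2062 has 30 days -> 127 left
July 2062 has 31 days -> 96 left
August 2062 has 31 days -> 65 left
September 2062 has 30 days -> 35 left
October 2062 has 31 days -> 4 left
November 2062: 4 <= 30 -> lands on November 4

Result: 2062-11-04


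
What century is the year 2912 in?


Century = (year - 1) // 100 + 1
= (2912 - 1) // 100 + 1
= 2911 // 100 + 1
= 29 + 1

30th century


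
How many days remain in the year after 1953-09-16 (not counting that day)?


Day of year: 259 of 365
Remaining = 365 - 259

106 days


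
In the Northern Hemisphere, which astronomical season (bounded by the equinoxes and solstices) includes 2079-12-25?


Date: December 25
Astronomical Winter (approx.; exact equinox/solstice day varies by year): December 21 to March 19
December 25 falls within the Winter window

Winter


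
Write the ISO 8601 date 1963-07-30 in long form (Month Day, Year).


ISO 1963-07-30 parses as year=1963, month=07, day=30
Month 7 -> July

July 30, 1963


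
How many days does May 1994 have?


May 1994

31 days


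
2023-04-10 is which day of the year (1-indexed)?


Date: April 10, 2023
Days in months 1 through 3: 90
Plus 10 days in April

Day of year: 100


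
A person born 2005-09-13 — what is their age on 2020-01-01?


Birth: 2005-09-13
Reference: 2020-01-01
Year difference: 2020 - 2005 = 15
Birthday not yet reached in 2020, subtract 1

14 years old


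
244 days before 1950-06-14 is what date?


Start: 1950-06-14, subtract 244 days
Back 14 days from June 14 reaches May 31, 1950 -> 230 left
May 1950 has 31 days -> back to April 30, 1950 -> 199 left
April 1950 has 30 days -> back to March 31, 1950 -> 169 left
March 1950 has 31 days -> back to February 28, 1950 -> 138 left
February 1950 has 28 days -> back to January 31, 1950 -> 110 left
January 1950 has 31 days -> back to December 31, 1949 -> 79 left
December 1949 has 31 days -> back to November 30, 1949 -> 48 left
November 1949 has 30 days -> back to October 31, 1949 -> 18 left
October 1949: 31 - 18 = 13 -> lands on October 13

Result: 1949-10-13


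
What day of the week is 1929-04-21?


Date: April 21, 1929
Anchor: Jan 1, 1929. With p = 1929 - 1 = 1928: (p + p//4 - p//100 + p//400) mod 7 = (1928 + 482 - 19 + 4) mod 7 = 2395 mod 7 = 1 -> Tuesday (Mon=0 ... Sun=6)
Days before April (Jan-Mar): 90; offset = 90 + 21 - 1 = 110
Weekday index = (1 + 110) mod 7 = 6

Day of the week: Sunday


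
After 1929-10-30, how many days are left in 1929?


Day of year: 303 of 365
Remaining = 365 - 303

62 days


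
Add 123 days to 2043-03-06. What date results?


Start: 2043-03-06, add 123 days
March 2043 has 31 days: 31 - 6 = 25 days to March 31 -> 98 left
April 2043 has 30 days -> 68 left
May 2043 has 31 days -> 37 left
June 2043 has 30 days -> 7 left
July 2043: 7 <= 31 -> lands on July 7

Result: 2043-07-07


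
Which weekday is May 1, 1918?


Target: May 1, 1918
Anchor: Jan 1, 1918. With p = 1918 - 1 = 1917: (p + p//4 - p//100 + p//400) mod 7 = (1917 + 479 - 19 + 4) mod 7 = 2381 mod 7 = 1 -> Tuesday (Mon=0 ... Sun=6)
Days before May (Jan-Apr): 120 days
Weekday index = (1 + 120) mod 7 = 2

Wednesday


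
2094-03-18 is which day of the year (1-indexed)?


Date: March 18, 2094
Days in months 1 through 2: 59
Plus 18 days in March

Day of year: 77


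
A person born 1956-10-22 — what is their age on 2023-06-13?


Birth: 1956-10-22
Reference: 2023-06-13
Year difference: 2023 - 1956 = 67
Birthday not yet reached in 2023, subtract 1

66 years old


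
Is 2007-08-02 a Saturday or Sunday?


Anchor: Jan 1, 2007. With p = 2007 - 1 = 2006: (p + p//4 - p//100 + p//400) mod 7 = (2006 + 501 - 20 + 5) mod 7 = 2492 mod 7 = 0 -> Monday (Mon=0 ... Sun=6)
Day of year: 214; offset = 213
Weekday index = (0 + 213) mod 7 = 3 -> Thursday
Weekend days: Saturday, Sunday

No


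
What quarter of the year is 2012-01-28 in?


Month: January (month 1)
Q1: Jan-Mar, Q2: Apr-Jun, Q3: Jul-Sep, Q4: Oct-Dec

Q1


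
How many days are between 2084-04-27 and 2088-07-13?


From 2084-04-27 to 2088-07-13
2084-04-27: days before April = 31 + 29 + 31 = 91 (2084 is a leap year); day of year = 91 + 27 = 118
2088-07-13: days before July = 31 + 29 + 31 + 30 + 31 + 30 = 182 (2088 is a leap year); day of year = 182 + 13 = 195
Rest of 2084: 366 - 118 = 248
Full years 2085 (365), 2086 (365), 2087 (365): 1095
Total = 248 + 1095 + 195 = 1538

1538 days


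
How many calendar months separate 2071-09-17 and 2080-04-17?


From September 2071 to April 2080
9 years * 12 = 108 months, minus 5 months = 103

103 months


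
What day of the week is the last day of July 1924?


July 1924 has 31 days
Anchor: Jan 1, 1924. With p = 1924 - 1 = 1923: (p + p//4 - p//100 + p//400) mod 7 = (1923 + 480 - 19 + 4) mod 7 = 2388 mod 7 = 1 -> Tuesday (Mon=0 ... Sun=6)
Days before July (Jan-Jun): 182; July 1 index = (1 + 182) mod 7 = 1 -> Tuesday
Last day offset: 31 - 1 = 30 days
Weekday index = (1 + 30) mod 7 = 3

Thursday, July 31


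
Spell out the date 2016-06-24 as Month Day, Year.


ISO 2016-06-24 parses as year=2016, month=06, day=24
Month 6 -> June

June 24, 2016


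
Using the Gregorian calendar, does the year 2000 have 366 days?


Gregorian leap year rule: divisible by 4, but not by 100, unless also by 400.
2000 is divisible by 400 -> leap year

Yes


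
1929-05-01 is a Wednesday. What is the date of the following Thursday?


Current: Wednesday
Target: Thursday
Days ahead: 1

Next Thursday: 1929-05-02


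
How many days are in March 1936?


March 1936

31 days


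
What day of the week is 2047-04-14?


Date: April 14, 2047
Anchor: Jan 1, 2047. With p = 2047 - 1 = 2046: (p + p//4 - p//100 + p//400) mod 7 = (2046 + 511 - 20 + 5) mod 7 = 2542 mod 7 = 1 -> Tuesday (Mon=0 ... Sun=6)
Days before April (Jan-Mar): 90; offset = 90 + 14 - 1 = 103
Weekday index = (1 + 103) mod 7 = 6

Day of the week: Sunday


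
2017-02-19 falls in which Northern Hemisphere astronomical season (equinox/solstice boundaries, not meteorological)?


Date: February 19
Astronomical Winter (approx.; exact equinox/solstice day varies by year): December 21 to March 19
February 19 falls within the Winter window

Winter


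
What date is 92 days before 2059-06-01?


Start: 2059-06-01, subtract 92 days
Back 1 day from June 1 reaches May 31, 2059 -> 91 left
May 2059 has 31 days -> back to April 30, 2059 -> 60 left
April 2059 has 30 days -> back to March 31, 2059 -> 30 left
March 2059: 31 - 30 = 1 -> lands on March 1

Result: 2059-03-01


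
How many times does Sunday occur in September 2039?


September 2039 has 30 days
Anchor: Jan 1, 2039. With p = 2039 - 1 = 2038: (p + p//4 - p//100 + p//400) mod 7 = (2038 + 509 - 20 + 5) mod 7 = 2532 mod 7 = 5 -> Saturday (Mon=0 ... Sun=6)
Days before September (Jan-Aug): 243; September 1 index = (5 + 243) mod 7 = 3 -> Thursday
First Sunday is September 4
Sundays: 4, 11, 18, 25

4 Sundays


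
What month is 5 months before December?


December is month 12
12 - 5 = 7

July


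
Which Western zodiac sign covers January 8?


Date: January 8
Conventional tropical zodiac dates: Capricorn from December 22 onward; Aquarius starts January 20
January 8 falls within the Capricorn range

Capricorn


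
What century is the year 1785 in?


Century = (year - 1) // 100 + 1
= (1785 - 1) // 100 + 1
= 1784 // 100 + 1
= 17 + 1

18th century


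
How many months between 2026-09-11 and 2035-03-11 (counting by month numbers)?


From September 2026 to March 2035
9 years * 12 = 108 months, minus 6 months = 102

102 months


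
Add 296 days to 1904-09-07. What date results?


Start: 1904-09-07, add 296 days
September 1904 has 30 days: 30 - 7 = 23 days to September 30 -> 273 left
October 1904 has 31 days -> 242 left
November 1904 has 30 days -> 212 left
December 1904 has 31 days -> 181 left
January 1905 has 31 days -> 150 left
February 1905 has 28 days -> 122 left
March 1905 has 31 days -> 91 left
April 1905 has 30 days -> 61 left
May 1905 has 31 days -> 30 left
June 1905: 30 <= 30 -> lands on June 30

Result: 1905-06-30


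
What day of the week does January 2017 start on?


Target: January 1, 2017
Anchor: Jan 1, 2017. With p = 2017 - 1 = 2016: (p + p//4 - p//100 + p//400) mod 7 = (2016 + 504 - 20 + 5) mod 7 = 2505 mod 7 = 6 -> Sunday (Mon=0 ... Sun=6)
Offset from anchor: 0 days
Weekday index = (6 + 0) mod 7 = 6

Sunday


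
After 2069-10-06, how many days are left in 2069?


Day of year: 279 of 365
Remaining = 365 - 279

86 days


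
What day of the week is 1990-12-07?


Date: December 7, 1990
Anchor: Jan 1, 1990. With p = 1990 - 1 = 1989: (p + p//4 - p//100 + p//400) mod 7 = (1989 + 497 - 19 + 4) mod 7 = 2471 mod 7 = 0 -> Monday (Mon=0 ... Sun=6)
Days before December (Jan-Nov): 334; offset = 334 + 7 - 1 = 340
Weekday index = (0 + 340) mod 7 = 4

Day of the week: Friday
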